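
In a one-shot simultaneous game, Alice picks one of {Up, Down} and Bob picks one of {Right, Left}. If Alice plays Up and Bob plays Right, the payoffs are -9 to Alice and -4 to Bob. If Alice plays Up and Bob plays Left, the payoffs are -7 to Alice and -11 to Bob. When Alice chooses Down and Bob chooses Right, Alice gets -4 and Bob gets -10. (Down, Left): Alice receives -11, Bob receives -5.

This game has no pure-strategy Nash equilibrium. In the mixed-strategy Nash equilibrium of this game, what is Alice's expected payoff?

Alice's indifference between Up and Down determines Bob's mixing probability q:
  Alice's expected payoff from Up: q·(-9) + (1−q)·(-7) = -2q - 7
  Alice's expected payoff from Down: q·(-4) + (1−q)·(-11) = 7q - 11
  -2q - 7 = 7q - 11  ⇒  -9q = -4  ⇒  q = 4/9.
At equilibrium Alice is indifferent across rows, so Alice's payoff equals the payoff from Up: (4/9)·(-9) + (5/9)·(-7) = -71/9.

-71/9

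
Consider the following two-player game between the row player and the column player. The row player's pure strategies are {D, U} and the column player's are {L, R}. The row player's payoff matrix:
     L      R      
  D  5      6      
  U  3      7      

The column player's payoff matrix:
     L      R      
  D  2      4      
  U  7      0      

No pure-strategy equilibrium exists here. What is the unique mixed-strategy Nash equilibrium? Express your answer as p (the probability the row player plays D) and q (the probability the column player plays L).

p = 7/9, q = 1/3

The row player's mix must leave the column player indifferent between L and R.
  the column player's payoff to L: p·2 + (1−p)·7 = -5p + 7
  the column player's payoff to R: p·4 + (1−p)·0 = 4p
  -5p + 7 = 4p  ⇒  -9p = -7  ⇒  p = 7/9.
In a mixed equilibrium the row player is indifferent between D and U; this condition fixes q.
  the row player's payoff from D: q·5 + (1−q)·6 = -q + 6
  the row player's payoff from U: q·3 + (1−q)·7 = -4q + 7
  -q + 6 = -4q + 7  ⇒  3q = 1  ⇒  q = 1/3.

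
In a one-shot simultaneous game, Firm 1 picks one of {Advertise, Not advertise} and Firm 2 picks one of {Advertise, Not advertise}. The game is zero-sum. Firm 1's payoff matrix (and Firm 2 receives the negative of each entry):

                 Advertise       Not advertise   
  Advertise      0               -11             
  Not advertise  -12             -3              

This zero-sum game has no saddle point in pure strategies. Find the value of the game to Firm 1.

Set Firm 1's expected payoff from Advertise equal to that from Not advertise:
  Firm 1's payoff to Advertise: q·0 + (1−q)·(-11) = 11q - 11
  Firm 1's payoff to Not advertise: q·(-12) + (1−q)·(-3) = -9q - 3
  11q - 11 = -9q - 3  ⇒  20q = 8  ⇒  q = 2/5.
The value is Firm 1's expected payoff against this mix (using Advertise): (2/5)·0 + (3/5)·(-11) = -33/5.

v = -33/5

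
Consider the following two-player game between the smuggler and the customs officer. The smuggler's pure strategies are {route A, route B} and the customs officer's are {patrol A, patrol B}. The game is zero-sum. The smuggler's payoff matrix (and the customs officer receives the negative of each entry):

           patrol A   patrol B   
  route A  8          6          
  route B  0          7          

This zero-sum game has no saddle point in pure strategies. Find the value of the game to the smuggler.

In a mixed equilibrium the smuggler is indifferent between route A and route B; this condition fixes q.
  the smuggler's payoff to route A: q·8 + (1−q)·6 = 2q + 6
  the smuggler's payoff to route B: q·0 + (1−q)·7 = -7q + 7
  2q + 6 = -7q + 7  ⇒  9q = 1  ⇒  q = 1/9.
The value is the smuggler's expected payoff against this mix (using route A): (1/9)·8 + (8/9)·6 = 56/9.

v = 56/9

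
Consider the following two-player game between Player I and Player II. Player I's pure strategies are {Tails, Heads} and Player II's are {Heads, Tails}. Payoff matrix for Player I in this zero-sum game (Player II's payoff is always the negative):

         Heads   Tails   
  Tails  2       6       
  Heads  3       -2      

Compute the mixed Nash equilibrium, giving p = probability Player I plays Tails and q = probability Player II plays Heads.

In a mixed equilibrium Player II is indifferent between Heads and Tails; this condition fixes p.
  Player II's payoff from Heads: p·(-2) + (1−p)·(-3) = p - 3
  Player II's payoff from Tails: p·(-6) + (1−p)·2 = -8p + 2
  p - 3 = -8p + 2  ⇒  9p = 5  ⇒  p = 5/9.
Player II's mix must leave Player I indifferent between Tails and Heads.
  Player I's expected payoff from Tails: q·2 + (1−q)·6 = -4q + 6
  Player I's expected payoff from Heads: q·3 + (1−q)·(-2) = 5q - 2
  -4q + 6 = 5q - 2  ⇒  -9q = -8  ⇒  q = 8/9.

p = 5/9, q = 8/9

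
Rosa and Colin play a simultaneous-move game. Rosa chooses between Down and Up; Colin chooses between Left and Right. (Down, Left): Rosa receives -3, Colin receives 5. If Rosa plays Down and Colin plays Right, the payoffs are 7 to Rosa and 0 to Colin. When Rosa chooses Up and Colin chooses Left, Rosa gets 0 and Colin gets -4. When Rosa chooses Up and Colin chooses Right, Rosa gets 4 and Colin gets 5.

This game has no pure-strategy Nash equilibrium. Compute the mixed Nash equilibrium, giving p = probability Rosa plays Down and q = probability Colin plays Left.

In a mixed equilibrium Colin is indifferent between Left and Right; this condition fixes p.
  Colin's expected payoff from Left: p·5 + (1−p)·(-4) = 9p - 4
  Colin's expected payoff from Right: p·0 + (1−p)·5 = -5p + 5
  9p - 4 = -5p + 5  ⇒  14p = 9  ⇒  p = 9/14.
In a mixed equilibrium Rosa is indifferent between Down and Up; this condition fixes q.
  Rosa's payoff to Down: q·(-3) + (1−q)·7 = -10q + 7
  Rosa's payoff to Up: q·0 + (1−q)·4 = -4q + 4
  -10q + 7 = -4q + 4  ⇒  -6q = -3  ⇒  q = 1/2.

p = 9/14, q = 1/2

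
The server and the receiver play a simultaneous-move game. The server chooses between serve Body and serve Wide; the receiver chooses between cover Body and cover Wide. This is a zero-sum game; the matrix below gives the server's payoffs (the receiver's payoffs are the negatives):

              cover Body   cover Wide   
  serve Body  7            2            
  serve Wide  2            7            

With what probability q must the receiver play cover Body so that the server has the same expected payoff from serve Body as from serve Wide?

q = 1/2

For the server to be willing to mix, the server must be indifferent between serve Body and serve Wide, which pins down the receiver's mix.
  the server's expected payoff from serve Body: q·7 + (1−q)·2 = 5q + 2
  the server's expected payoff from serve Wide: q·2 + (1−q)·7 = -5q + 7
  5q + 2 = -5q + 7  ⇒  10q = 5  ⇒  q = 1/2.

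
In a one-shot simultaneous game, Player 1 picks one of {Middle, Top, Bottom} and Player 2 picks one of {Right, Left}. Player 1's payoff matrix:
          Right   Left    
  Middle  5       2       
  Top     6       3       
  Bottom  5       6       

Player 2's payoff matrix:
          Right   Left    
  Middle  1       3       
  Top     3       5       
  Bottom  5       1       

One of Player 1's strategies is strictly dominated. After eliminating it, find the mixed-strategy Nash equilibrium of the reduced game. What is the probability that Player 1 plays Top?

p = 2/3

Player 1's strategy Middle is strictly dominated by Top: 6 > 5 and 3 > 2. Eliminate Middle.
In a mixed equilibrium Player 2 is indifferent between Right and Left; this condition fixes p.
  Player 2's payoff from Right: p·3 + (1−p)·5 = -2p + 5
  Player 2's payoff from Left: p·5 + (1−p)·1 = 4p + 1
  -2p + 5 = 4p + 1  ⇒  -6p = -4  ⇒  p = 2/3.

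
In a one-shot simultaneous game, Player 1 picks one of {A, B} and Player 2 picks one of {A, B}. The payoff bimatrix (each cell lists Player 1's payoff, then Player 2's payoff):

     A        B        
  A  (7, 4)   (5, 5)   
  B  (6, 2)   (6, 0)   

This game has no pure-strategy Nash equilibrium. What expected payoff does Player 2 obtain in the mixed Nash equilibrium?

10/3

Player 2's indifference between A and B determines Player 1's mixing probability p:
  Player 2's expected payoff from A: p·4 + (1−p)·2 = 2p + 2
  Player 2's expected payoff from B: p·5 + (1−p)·0 = 5p
  2p + 2 = 5p  ⇒  -3p = -2  ⇒  p = 2/3.
At equilibrium Player 2 is indifferent across columns, so Player 2's payoff equals the payoff from A: (2/3)·4 + (1/3)·2 = 10/3.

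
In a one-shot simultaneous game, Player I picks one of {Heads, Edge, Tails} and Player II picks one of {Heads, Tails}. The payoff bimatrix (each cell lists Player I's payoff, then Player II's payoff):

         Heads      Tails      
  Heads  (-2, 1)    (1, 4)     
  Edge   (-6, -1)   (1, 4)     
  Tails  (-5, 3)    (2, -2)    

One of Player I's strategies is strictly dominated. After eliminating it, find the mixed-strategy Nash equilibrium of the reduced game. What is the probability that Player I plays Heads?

p = 5/8

Player I's strategy Edge is strictly dominated by Tails: -5 > -6 and 2 > 1. Eliminate Edge.
In a mixed equilibrium Player II is indifferent between Heads and Tails; this condition fixes p.
  Player II's payoff to Heads: p·1 + (1−p)·3 = -2p + 3
  Player II's payoff to Tails: p·4 + (1−p)·(-2) = 6p - 2
  -2p + 3 = 6p - 2  ⇒  -8p = -5  ⇒  p = 5/8.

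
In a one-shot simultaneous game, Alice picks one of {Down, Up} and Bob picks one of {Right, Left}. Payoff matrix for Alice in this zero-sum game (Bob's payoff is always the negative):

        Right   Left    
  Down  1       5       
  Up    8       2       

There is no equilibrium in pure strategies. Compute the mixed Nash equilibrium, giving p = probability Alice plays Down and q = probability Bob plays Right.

p = 3/5, q = 3/10

For Bob to be willing to mix, Bob must be indifferent between Right and Left, which pins down Alice's mix.
  Bob's payoff to Right: p·(-1) + (1−p)·(-8) = 7p - 8
  Bob's payoff to Left: p·(-5) + (1−p)·(-2) = -3p - 2
  7p - 8 = -3p - 2  ⇒  10p = 6  ⇒  p = 3/5.
Bob's mix must leave Alice indifferent between Down and Up.
  Alice's expected payoff from Down: q·1 + (1−q)·5 = -4q + 5
  Alice's expected payoff from Up: q·8 + (1−q)·2 = 6q + 2
  -4q + 5 = 6q + 2  ⇒  -10q = -3  ⇒  q = 3/10.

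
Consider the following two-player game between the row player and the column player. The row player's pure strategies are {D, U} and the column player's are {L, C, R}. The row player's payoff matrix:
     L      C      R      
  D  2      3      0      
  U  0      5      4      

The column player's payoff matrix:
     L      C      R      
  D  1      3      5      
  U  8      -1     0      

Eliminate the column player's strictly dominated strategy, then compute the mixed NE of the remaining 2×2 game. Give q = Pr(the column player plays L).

q = 2/3

The column player's strategy C is strictly dominated by R: 5 > 3 and 0 > -1. Eliminate C.
Set the row player's expected payoff from D equal to that from U:
  the row player's payoff from D: q·2 + (1−q)·0 = 2q
  the row player's payoff from U: q·0 + (1−q)·4 = -4q + 4
  2q = -4q + 4  ⇒  6q = 4  ⇒  q = 2/3.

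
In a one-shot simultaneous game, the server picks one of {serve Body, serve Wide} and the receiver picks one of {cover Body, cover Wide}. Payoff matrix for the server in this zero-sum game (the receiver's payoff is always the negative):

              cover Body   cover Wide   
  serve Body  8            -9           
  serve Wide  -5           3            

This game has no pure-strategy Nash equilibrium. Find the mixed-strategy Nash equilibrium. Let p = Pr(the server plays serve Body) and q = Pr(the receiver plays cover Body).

p = 8/25, q = 12/25

The server's mix must leave the receiver indifferent between cover Body and cover Wide.
  the receiver's payoff to cover Body: p·(-8) + (1−p)·5 = -13p + 5
  the receiver's payoff to cover Wide: p·9 + (1−p)·(-3) = 12p - 3
  -13p + 5 = 12p - 3  ⇒  -25p = -8  ⇒  p = 8/25.
In a mixed equilibrium the server is indifferent between serve Body and serve Wide; this condition fixes q.
  the server's payoff from serve Body: q·8 + (1−q)·(-9) = 17q - 9
  the server's payoff from serve Wide: q·(-5) + (1−q)·3 = -8q + 3
  17q - 9 = -8q + 3  ⇒  25q = 12  ⇒  q = 12/25.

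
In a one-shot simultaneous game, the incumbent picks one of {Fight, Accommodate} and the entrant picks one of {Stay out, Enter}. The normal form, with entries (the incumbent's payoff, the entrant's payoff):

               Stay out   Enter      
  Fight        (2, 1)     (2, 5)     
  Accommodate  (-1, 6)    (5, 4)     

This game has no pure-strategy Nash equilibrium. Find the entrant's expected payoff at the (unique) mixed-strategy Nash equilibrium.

13/3

In a mixed equilibrium the entrant is indifferent between Stay out and Enter; this condition fixes p.
  the entrant's expected payoff from Stay out: p·1 + (1−p)·6 = -5p + 6
  the entrant's expected payoff from Enter: p·5 + (1−p)·4 = p + 4
  -5p + 6 = p + 4  ⇒  -6p = -2  ⇒  p = 1/3.
At equilibrium the entrant is indifferent across columns, so the entrant's payoff equals the payoff from Stay out: (1/3)·1 + (2/3)·6 = 13/3.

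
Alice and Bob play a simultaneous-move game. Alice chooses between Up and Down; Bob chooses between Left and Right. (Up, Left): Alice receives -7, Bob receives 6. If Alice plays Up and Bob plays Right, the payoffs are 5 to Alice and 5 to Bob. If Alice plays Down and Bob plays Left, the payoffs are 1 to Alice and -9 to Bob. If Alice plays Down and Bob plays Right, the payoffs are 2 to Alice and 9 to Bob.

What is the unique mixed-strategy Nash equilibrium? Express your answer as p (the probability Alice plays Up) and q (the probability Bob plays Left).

p = 18/19, q = 3/11

In a mixed equilibrium Bob is indifferent between Left and Right; this condition fixes p.
  Bob's payoff to Left: p·6 + (1−p)·(-9) = 15p - 9
  Bob's payoff to Right: p·5 + (1−p)·9 = -4p + 9
  15p - 9 = -4p + 9  ⇒  19p = 18  ⇒  p = 18/19.
In a mixed equilibrium Alice is indifferent between Up and Down; this condition fixes q.
  Alice's expected payoff from Up: q·(-7) + (1−q)·5 = -12q + 5
  Alice's expected payoff from Down: q·1 + (1−q)·2 = -q + 2
  -12q + 5 = -q + 2  ⇒  -11q = -3  ⇒  q = 3/11.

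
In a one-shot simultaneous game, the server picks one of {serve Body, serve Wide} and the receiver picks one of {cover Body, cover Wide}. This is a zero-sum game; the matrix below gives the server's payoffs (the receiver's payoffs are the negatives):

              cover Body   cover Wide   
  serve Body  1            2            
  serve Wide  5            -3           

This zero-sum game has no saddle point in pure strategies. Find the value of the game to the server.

The receiver's mix must leave the server indifferent between serve Body and serve Wide.
  the server's payoff from serve Body: q·1 + (1−q)·2 = -q + 2
  the server's payoff from serve Wide: q·5 + (1−q)·(-3) = 8q - 3
  -q + 2 = 8q - 3  ⇒  -9q = -5  ⇒  q = 5/9.
The value is the server's expected payoff against this mix (using serve Body): (5/9)·1 + (4/9)·2 = 13/9.

v = 13/9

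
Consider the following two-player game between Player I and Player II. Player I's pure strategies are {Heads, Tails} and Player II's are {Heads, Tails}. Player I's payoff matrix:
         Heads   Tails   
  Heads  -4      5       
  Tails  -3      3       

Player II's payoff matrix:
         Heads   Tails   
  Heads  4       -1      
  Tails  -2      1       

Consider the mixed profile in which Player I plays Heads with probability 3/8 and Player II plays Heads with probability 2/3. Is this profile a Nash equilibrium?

Yes

Check Player II's indifference given Player I's mix p = 3/8:
  payoff from Heads = 1/4; payoff from Tails = 1/4 — equal.
Check Player I's indifference given Player II's mix q = 2/3:
  payoff from Heads = -1; payoff from Tails = -1 — equal.
Both players are indifferent, so neither can profitably deviate.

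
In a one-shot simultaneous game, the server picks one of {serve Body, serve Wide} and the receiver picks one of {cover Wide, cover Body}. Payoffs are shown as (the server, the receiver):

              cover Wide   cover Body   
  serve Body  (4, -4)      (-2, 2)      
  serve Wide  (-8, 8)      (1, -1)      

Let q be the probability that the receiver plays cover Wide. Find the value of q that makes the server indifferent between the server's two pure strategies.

q = 1/5

For the server to be willing to mix, the server must be indifferent between serve Body and serve Wide, which pins down the receiver's mix.
  the server's payoff to serve Body: q·4 + (1−q)·(-2) = 6q - 2
  the server's payoff to serve Wide: q·(-8) + (1−q)·1 = -9q + 1
  6q - 2 = -9q + 1  ⇒  15q = 3  ⇒  q = 1/5.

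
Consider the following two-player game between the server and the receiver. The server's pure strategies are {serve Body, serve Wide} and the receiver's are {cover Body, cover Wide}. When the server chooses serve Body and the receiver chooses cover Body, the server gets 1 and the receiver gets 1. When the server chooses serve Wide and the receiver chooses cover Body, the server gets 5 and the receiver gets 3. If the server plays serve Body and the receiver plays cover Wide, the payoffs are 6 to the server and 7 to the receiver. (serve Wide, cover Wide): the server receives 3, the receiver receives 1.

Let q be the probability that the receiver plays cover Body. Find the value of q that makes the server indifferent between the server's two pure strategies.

The receiver's mix must leave the server indifferent between serve Body and serve Wide.
  the server's payoff to serve Body: q·1 + (1−q)·6 = -5q + 6
  the server's payoff to serve Wide: q·5 + (1−q)·3 = 2q + 3
  -5q + 6 = 2q + 3  ⇒  -7q = -3  ⇒  q = 3/7.

q = 3/7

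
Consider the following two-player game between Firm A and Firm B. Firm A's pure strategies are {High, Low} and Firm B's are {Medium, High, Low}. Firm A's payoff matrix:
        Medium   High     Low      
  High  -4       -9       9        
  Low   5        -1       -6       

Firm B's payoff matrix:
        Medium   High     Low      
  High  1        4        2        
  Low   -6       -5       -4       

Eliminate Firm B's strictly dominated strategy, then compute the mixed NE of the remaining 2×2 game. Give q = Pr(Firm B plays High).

q = 15/23

Firm B's strategy Medium is strictly dominated by High: 4 > 1 and -5 > -6. Eliminate Medium.
Firm B's mix must leave Firm A indifferent between High and Low.
  Firm A's payoff to High: q·(-9) + (1−q)·9 = -18q + 9
  Firm A's payoff to Low: q·(-1) + (1−q)·(-6) = 5q - 6
  -18q + 9 = 5q - 6  ⇒  -23q = -15  ⇒  q = 15/23.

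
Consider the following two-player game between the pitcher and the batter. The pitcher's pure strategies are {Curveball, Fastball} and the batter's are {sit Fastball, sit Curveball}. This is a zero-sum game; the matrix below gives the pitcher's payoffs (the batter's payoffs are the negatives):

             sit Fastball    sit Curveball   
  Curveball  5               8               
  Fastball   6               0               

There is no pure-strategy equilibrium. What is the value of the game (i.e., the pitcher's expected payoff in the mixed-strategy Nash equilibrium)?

v = 16/3

For the pitcher to be willing to mix, the pitcher must be indifferent between Curveball and Fastball, which pins down the batter's mix.
  the pitcher's expected payoff from Curveball: q·5 + (1−q)·8 = -3q + 8
  the pitcher's expected payoff from Fastball: q·6 + (1−q)·0 = 6q
  -3q + 8 = 6q  ⇒  -9q = -8  ⇒  q = 8/9.
The value is the pitcher's expected payoff against this mix (using Curveball): (8/9)·5 + (1/9)·8 = 16/3.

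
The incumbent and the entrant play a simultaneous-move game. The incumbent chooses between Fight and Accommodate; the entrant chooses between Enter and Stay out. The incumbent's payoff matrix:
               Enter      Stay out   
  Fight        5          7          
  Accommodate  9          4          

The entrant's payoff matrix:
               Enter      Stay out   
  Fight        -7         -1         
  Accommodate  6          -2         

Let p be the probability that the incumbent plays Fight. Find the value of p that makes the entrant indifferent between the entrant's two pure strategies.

p = 4/7

In a mixed equilibrium the entrant is indifferent between Enter and Stay out; this condition fixes p.
  the entrant's expected payoff from Enter: p·(-7) + (1−p)·6 = -13p + 6
  the entrant's expected payoff from Stay out: p·(-1) + (1−p)·(-2) = p - 2
  -13p + 6 = p - 2  ⇒  -14p = -8  ⇒  p = 4/7.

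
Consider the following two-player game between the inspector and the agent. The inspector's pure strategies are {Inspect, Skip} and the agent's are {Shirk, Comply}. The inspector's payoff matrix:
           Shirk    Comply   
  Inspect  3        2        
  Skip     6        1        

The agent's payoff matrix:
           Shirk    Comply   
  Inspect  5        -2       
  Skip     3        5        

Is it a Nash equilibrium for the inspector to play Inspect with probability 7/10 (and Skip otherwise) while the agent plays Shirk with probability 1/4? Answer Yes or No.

Given the inspector's mix p = 7/10, the agent's payoff from Shirk is 22/5 but from Comply is 1/10. The agent strictly prefers Shirk, so the agent would not mix.
So the proposed profile is not a Nash equilibrium.

No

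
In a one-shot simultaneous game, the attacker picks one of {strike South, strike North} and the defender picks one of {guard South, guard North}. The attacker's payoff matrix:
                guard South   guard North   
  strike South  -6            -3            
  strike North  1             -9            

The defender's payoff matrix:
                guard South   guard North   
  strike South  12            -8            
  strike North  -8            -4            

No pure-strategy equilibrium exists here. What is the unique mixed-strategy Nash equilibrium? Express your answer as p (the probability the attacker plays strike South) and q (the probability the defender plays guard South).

p = 1/6, q = 6/13

For the defender to be willing to mix, the defender must be indifferent between guard South and guard North, which pins down the attacker's mix.
  the defender's expected payoff from guard South: p·12 + (1−p)·(-8) = 20p - 8
  the defender's expected payoff from guard North: p·(-8) + (1−p)·(-4) = -4p - 4
  20p - 8 = -4p - 4  ⇒  24p = 4  ⇒  p = 1/6.
In a mixed equilibrium the attacker is indifferent between strike South and strike North; this condition fixes q.
  the attacker's payoff from strike South: q·(-6) + (1−q)·(-3) = -3q - 3
  the attacker's payoff from strike North: q·1 + (1−q)·(-9) = 10q - 9
  -3q - 3 = 10q - 9  ⇒  -13q = -6  ⇒  q = 6/13.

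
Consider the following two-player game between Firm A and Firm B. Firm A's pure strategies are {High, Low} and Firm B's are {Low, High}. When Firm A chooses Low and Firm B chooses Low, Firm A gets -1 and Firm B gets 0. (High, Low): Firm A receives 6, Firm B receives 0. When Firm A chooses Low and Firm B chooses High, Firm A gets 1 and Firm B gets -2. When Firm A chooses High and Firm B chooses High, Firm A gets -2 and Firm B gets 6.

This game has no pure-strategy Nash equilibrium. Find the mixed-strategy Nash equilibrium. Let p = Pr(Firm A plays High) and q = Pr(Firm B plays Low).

Firm A's mix must leave Firm B indifferent between Low and High.
  Firm B's payoff to Low: p·0 + (1−p)·0 = 0
  Firm B's payoff to High: p·6 + (1−p)·(-2) = 8p - 2
  0 = 8p - 2  ⇒  -8p = -2  ⇒  p = 1/4.
Firm A's indifference between High and Low determines Firm B's mixing probability q:
  Firm A's payoff from High: q·6 + (1−q)·(-2) = 8q - 2
  Firm A's payoff from Low: q·(-1) + (1−q)·1 = -2q + 1
  8q - 2 = -2q + 1  ⇒  10q = 3  ⇒  q = 3/10.

p = 1/4, q = 3/10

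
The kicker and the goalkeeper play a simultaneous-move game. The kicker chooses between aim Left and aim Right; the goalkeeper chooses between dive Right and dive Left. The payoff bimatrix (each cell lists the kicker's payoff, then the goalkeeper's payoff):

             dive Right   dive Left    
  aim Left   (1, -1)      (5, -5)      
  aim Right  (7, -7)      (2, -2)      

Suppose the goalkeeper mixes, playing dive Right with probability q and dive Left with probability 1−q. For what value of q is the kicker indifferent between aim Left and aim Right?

q = 1/3

Set the kicker's expected payoff from aim Left equal to that from aim Right:
  the kicker's payoff from aim Left: q·1 + (1−q)·5 = -4q + 5
  the kicker's payoff from aim Right: q·7 + (1−q)·2 = 5q + 2
  -4q + 5 = 5q + 2  ⇒  -9q = -3  ⇒  q = 1/3.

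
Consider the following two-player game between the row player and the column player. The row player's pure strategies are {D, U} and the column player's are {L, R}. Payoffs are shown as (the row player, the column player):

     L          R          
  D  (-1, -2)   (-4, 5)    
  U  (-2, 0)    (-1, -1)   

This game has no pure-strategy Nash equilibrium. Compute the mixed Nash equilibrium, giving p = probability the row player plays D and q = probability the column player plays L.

p = 1/8, q = 3/4

Set the column player's expected payoff from L equal to that from R:
  the column player's payoff from L: p·(-2) + (1−p)·0 = -2p
  the column player's payoff from R: p·5 + (1−p)·(-1) = 6p - 1
  -2p = 6p - 1  ⇒  -8p = -1  ⇒  p = 1/8.
For the row player to be willing to mix, the row player must be indifferent between D and U, which pins down the column player's mix.
  the row player's payoff to D: q·(-1) + (1−q)·(-4) = 3q - 4
  the row player's payoff to U: q·(-2) + (1−q)·(-1) = -q - 1
  3q - 4 = -q - 1  ⇒  4q = 3  ⇒  q = 3/4.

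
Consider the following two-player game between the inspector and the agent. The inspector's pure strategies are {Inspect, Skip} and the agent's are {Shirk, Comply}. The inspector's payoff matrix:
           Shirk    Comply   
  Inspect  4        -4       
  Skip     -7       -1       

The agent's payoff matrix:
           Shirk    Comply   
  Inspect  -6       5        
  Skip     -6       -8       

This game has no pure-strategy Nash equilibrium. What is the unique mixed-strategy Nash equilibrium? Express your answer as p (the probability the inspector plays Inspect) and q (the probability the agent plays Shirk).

p = 2/13, q = 3/14

The inspector's mix must leave the agent indifferent between Shirk and Comply.
  the agent's payoff to Shirk: p·(-6) + (1−p)·(-6) = -6
  the agent's payoff to Comply: p·5 + (1−p)·(-8) = 13p - 8
  -6 = 13p - 8  ⇒  -13p = -2  ⇒  p = 2/13.
Set the inspector's expected payoff from Inspect equal to that from Skip:
  the inspector's payoff to Inspect: q·4 + (1−q)·(-4) = 8q - 4
  the inspector's payoff to Skip: q·(-7) + (1−q)·(-1) = -6q - 1
  8q - 4 = -6q - 1  ⇒  14q = 3  ⇒  q = 3/14.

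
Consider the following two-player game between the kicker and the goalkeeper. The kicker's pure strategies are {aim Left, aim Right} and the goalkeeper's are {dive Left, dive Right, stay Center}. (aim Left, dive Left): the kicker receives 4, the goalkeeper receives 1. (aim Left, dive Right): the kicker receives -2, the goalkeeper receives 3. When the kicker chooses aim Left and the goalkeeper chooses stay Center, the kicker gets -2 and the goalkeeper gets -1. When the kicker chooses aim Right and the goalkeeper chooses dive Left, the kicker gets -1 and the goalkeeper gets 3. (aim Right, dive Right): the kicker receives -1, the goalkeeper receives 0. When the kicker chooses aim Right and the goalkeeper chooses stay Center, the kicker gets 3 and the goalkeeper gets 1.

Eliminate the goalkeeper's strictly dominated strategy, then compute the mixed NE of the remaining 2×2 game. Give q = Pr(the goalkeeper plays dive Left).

The goalkeeper's strategy stay Center is strictly dominated by dive Left: 1 > -1 and 3 > 1. Eliminate stay Center.
The kicker's indifference between aim Left and aim Right determines the goalkeeper's mixing probability q:
  the kicker's payoff from aim Left: q·4 + (1−q)·(-2) = 6q - 2
  the kicker's payoff from aim Right: q·(-1) + (1−q)·(-1) = -1
  6q - 2 = -1  ⇒  6q = 1  ⇒  q = 1/6.

q = 1/6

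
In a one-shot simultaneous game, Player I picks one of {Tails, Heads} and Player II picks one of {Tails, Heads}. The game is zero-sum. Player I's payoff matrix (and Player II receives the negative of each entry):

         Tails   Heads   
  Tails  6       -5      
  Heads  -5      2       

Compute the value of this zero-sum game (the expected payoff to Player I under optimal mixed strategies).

v = -13/18

Player I's indifference between Tails and Heads determines Player II's mixing probability q:
  Player I's payoff from Tails: q·6 + (1−q)·(-5) = 11q - 5
  Player I's payoff from Heads: q·(-5) + (1−q)·2 = -7q + 2
  11q - 5 = -7q + 2  ⇒  18q = 7  ⇒  q = 7/18.
The value is Player I's expected payoff against this mix (using Tails): (7/18)·6 + (11/18)·(-5) = -13/18.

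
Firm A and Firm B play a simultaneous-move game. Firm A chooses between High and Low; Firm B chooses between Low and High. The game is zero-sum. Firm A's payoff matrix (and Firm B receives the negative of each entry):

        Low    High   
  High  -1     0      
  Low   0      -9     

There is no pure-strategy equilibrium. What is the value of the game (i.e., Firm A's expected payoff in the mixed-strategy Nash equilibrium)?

v = -9/10

In a mixed equilibrium Firm A is indifferent between High and Low; this condition fixes q.
  Firm A's expected payoff from High: q·(-1) + (1−q)·0 = -q
  Firm A's expected payoff from Low: q·0 + (1−q)·(-9) = 9q - 9
  -q = 9q - 9  ⇒  -10q = -9  ⇒  q = 9/10.
The value is Firm A's expected payoff against this mix (using High): (9/10)·(-1) + (1/10)·0 = -9/10.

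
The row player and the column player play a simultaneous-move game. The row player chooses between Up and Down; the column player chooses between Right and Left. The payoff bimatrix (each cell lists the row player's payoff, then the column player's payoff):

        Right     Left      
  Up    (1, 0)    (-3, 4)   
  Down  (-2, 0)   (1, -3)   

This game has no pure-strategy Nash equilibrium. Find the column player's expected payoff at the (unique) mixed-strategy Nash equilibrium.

0

In a mixed equilibrium the column player is indifferent between Right and Left; this condition fixes p.
  the column player's expected payoff from Right: p·0 + (1−p)·0 = 0
  the column player's expected payoff from Left: p·4 + (1−p)·(-3) = 7p - 3
  0 = 7p - 3  ⇒  -7p = -3  ⇒  p = 3/7.
At equilibrium the column player is indifferent across columns, so the column player's payoff equals the payoff from Right: (3/7)·0 + (4/7)·0 = 0.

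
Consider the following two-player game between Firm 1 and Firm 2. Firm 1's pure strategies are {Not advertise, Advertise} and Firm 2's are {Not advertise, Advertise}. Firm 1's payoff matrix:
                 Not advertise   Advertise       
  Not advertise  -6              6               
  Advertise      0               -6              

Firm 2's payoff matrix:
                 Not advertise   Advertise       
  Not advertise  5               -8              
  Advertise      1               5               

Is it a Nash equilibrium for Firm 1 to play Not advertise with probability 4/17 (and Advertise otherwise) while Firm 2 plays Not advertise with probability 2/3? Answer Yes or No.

Yes

Check Firm 2's indifference given Firm 1's mix p = 4/17:
  payoff from Not advertise = 33/17; payoff from Advertise = 33/17 — equal.
Check Firm 1's indifference given Firm 2's mix q = 2/3:
  payoff from Not advertise = -2; payoff from Advertise = -2 — equal.
Both players are indifferent, so neither can profitably deviate.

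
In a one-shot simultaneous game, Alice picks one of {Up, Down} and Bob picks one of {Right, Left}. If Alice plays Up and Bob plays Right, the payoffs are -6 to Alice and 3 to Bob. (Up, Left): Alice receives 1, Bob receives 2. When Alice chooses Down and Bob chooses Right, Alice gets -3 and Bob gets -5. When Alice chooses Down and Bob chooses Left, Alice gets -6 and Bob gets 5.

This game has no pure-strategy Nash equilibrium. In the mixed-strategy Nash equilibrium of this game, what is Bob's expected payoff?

25/11

Bob's indifference between Right and Left determines Alice's mixing probability p:
  Bob's payoff to Right: p·3 + (1−p)·(-5) = 8p - 5
  Bob's payoff to Left: p·2 + (1−p)·5 = -3p + 5
  8p - 5 = -3p + 5  ⇒  11p = 10  ⇒  p = 10/11.
At equilibrium Bob is indifferent across columns, so Bob's payoff equals the payoff from Right: (10/11)·3 + (1/11)·(-5) = 25/11.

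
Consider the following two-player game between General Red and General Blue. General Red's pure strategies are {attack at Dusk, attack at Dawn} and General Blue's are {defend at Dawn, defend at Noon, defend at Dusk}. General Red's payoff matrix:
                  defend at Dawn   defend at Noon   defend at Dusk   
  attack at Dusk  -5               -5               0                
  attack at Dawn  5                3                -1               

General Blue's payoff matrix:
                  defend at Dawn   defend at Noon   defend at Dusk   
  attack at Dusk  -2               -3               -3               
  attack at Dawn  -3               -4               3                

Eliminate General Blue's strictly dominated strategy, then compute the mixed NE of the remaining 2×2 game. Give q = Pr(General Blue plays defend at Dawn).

General Blue's strategy defend at Noon is strictly dominated by defend at Dawn: -2 > -3 and -3 > -4. Eliminate defend at Noon.
In a mixed equilibrium General Red is indifferent between attack at Dusk and attack at Dawn; this condition fixes q.
  General Red's expected payoff from attack at Dusk: q·(-5) + (1−q)·0 = -5q
  General Red's expected payoff from attack at Dawn: q·5 + (1−q)·(-1) = 6q - 1
  -5q = 6q - 1  ⇒  -11q = -1  ⇒  q = 1/11.

q = 1/11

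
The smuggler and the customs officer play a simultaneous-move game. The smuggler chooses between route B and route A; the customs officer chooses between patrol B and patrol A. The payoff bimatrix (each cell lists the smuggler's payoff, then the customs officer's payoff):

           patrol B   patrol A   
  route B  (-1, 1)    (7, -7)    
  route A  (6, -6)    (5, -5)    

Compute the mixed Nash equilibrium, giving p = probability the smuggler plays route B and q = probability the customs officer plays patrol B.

p = 1/9, q = 2/9

In a mixed equilibrium the customs officer is indifferent between patrol B and patrol A; this condition fixes p.
  the customs officer's expected payoff from patrol B: p·1 + (1−p)·(-6) = 7p - 6
  the customs officer's expected payoff from patrol A: p·(-7) + (1−p)·(-5) = -2p - 5
  7p - 6 = -2p - 5  ⇒  9p = 1  ⇒  p = 1/9.
The smuggler's indifference between route B and route A determines the customs officer's mixing probability q:
  the smuggler's payoff from route B: q·(-1) + (1−q)·7 = -8q + 7
  the smuggler's payoff from route A: q·6 + (1−q)·5 = q + 5
  -8q + 7 = q + 5  ⇒  -9q = -2  ⇒  q = 2/9.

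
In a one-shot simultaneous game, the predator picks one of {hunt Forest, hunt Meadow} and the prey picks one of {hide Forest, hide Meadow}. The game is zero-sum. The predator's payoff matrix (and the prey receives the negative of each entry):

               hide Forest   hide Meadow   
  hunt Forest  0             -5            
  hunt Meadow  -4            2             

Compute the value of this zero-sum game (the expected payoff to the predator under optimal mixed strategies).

The prey's mix must leave the predator indifferent between hunt Forest and hunt Meadow.
  the predator's payoff from hunt Forest: q·0 + (1−q)·(-5) = 5q - 5
  the predator's payoff from hunt Meadow: q·(-4) + (1−q)·2 = -6q + 2
  5q - 5 = -6q + 2  ⇒  11q = 7  ⇒  q = 7/11.
The value is the predator's expected payoff against this mix (using hunt Forest): (7/11)·0 + (4/11)·(-5) = -20/11.

v = -20/11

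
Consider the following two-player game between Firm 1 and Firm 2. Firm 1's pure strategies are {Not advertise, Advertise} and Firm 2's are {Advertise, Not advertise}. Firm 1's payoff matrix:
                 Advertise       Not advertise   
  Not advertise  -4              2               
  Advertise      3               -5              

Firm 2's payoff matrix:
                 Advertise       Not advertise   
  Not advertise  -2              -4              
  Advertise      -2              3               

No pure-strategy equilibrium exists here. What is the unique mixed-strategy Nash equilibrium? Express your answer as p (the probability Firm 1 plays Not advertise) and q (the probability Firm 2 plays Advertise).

For Firm 2 to be willing to mix, Firm 2 must be indifferent between Advertise and Not advertise, which pins down Firm 1's mix.
  Firm 2's payoff to Advertise: p·(-2) + (1−p)·(-2) = -2
  Firm 2's payoff to Not advertise: p·(-4) + (1−p)·3 = -7p + 3
  -2 = -7p + 3  ⇒  7p = 5  ⇒  p = 5/7.
Firm 1's indifference between Not advertise and Advertise determines Firm 2's mixing probability q:
  Firm 1's payoff from Not advertise: q·(-4) + (1−q)·2 = -6q + 2
  Firm 1's payoff from Advertise: q·3 + (1−q)·(-5) = 8q - 5
  -6q + 2 = 8q - 5  ⇒  -14q = -7  ⇒  q = 1/2.

p = 5/7, q = 1/2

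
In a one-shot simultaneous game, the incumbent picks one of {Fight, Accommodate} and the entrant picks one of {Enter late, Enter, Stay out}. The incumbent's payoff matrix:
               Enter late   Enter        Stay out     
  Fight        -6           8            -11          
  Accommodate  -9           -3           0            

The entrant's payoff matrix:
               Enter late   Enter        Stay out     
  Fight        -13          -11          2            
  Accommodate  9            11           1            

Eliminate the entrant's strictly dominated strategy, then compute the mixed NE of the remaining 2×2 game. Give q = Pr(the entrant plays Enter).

The entrant's strategy Enter late is strictly dominated by Enter: -11 > -13 and 11 > 9. Eliminate Enter late.
In a mixed equilibrium the incumbent is indifferent between Fight and Accommodate; this condition fixes q.
  the incumbent's payoff to Fight: q·8 + (1−q)·(-11) = 19q - 11
  the incumbent's payoff to Accommodate: q·(-3) + (1−q)·0 = -3q
  19q - 11 = -3q  ⇒  22q = 11  ⇒  q = 1/2.

q = 1/2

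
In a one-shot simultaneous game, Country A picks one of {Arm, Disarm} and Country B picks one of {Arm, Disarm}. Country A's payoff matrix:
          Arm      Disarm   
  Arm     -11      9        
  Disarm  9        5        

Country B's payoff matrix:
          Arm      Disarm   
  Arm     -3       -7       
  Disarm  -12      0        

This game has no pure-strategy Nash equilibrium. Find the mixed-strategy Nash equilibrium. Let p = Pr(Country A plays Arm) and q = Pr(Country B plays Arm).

In a mixed equilibrium Country B is indifferent between Arm and Disarm; this condition fixes p.
  Country B's expected payoff from Arm: p·(-3) + (1−p)·(-12) = 9p - 12
  Country B's expected payoff from Disarm: p·(-7) + (1−p)·0 = -7p
  9p - 12 = -7p  ⇒  16p = 12  ⇒  p = 3/4.
Set Country A's expected payoff from Arm equal to that from Disarm:
  Country A's payoff to Arm: q·(-11) + (1−q)·9 = -20q + 9
  Country A's payoff to Disarm: q·9 + (1−q)·5 = 4q + 5
  -20q + 9 = 4q + 5  ⇒  -24q = -4  ⇒  q = 1/6.

p = 3/4, q = 1/6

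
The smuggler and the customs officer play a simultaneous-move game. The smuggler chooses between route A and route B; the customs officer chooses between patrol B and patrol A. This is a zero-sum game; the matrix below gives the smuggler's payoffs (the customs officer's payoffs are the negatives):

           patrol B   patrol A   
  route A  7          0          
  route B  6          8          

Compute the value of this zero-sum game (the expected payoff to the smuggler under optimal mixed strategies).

For the smuggler to be willing to mix, the smuggler must be indifferent between route A and route B, which pins down the customs officer's mix.
  the smuggler's expected payoff from route A: q·7 + (1−q)·0 = 7q
  the smuggler's expected payoff from route B: q·6 + (1−q)·8 = -2q + 8
  7q = -2q + 8  ⇒  9q = 8  ⇒  q = 8/9.
The value is the smuggler's expected payoff against this mix (using route A): (8/9)·7 + (1/9)·0 = 56/9.

v = 56/9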